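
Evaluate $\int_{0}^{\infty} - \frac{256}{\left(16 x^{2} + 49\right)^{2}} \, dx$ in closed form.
$- \frac{16 \pi}{343}$

Start from the standard arctangent integral
$$J(a) = \int_{0}^{\infty} - \frac{1}{a^{2} + x^{2}} \, dx = - \frac{\pi}{2 a}.$$

Differentiating under the integral sign with respect to $a$,
$$\frac{dJ}{da} = \int_{0}^{\infty} \frac{2 a}{\left(a^{2} + x^{2}\right)^{2}} \, dx = \frac{\pi}{2 a^{2}},$$
so $\int_{0}^{\infty} - \frac{1}{\left(a^{2} + x^{2}\right)^{2}} \, dx = - \frac{\pi}{4 a^{3}}$.

Setting $a = \frac{7}{4}$:
$$I = - \frac{16 \pi}{343}.$$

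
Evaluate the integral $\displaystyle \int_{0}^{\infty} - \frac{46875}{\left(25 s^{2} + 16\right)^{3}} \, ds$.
$- \frac{28125 \pi}{16384}$

Begin with the known result
$$J(a) = \int_{0}^{\infty} - \frac{3}{a^{2} + s^{2}} \, ds = - \frac{3 \pi}{2 a}.$$

Differentiating under the integral sign with respect to $a$,
$$\frac{dJ}{da} = \int_{0}^{\infty} \frac{6 a}{\left(a^{2} + s^{2}\right)^{2}} \, ds = \frac{3 \pi}{2 a^{2}},$$
so $\int_{0}^{\infty} - \frac{3}{\left(a^{2} + s^{2}\right)^{2}} \, ds = - \frac{3 \pi}{4 a^{3}}$.

Repeating — each differentiation of $1/(s^2+a^2)^j$ produces $-2ja/(s^2+a^2)^{j+1}$ — and dividing through by $-2ja$ at each step yields, after $2$ differentiations in total,
$$\int_{0}^{\infty} - \frac{3}{\left(a^{2} + s^{2}\right)^{3}} \, ds = - \frac{9 \pi}{16 a^{5}}.$$

Setting $a = \frac{4}{5}$:
$$I = - \frac{28125 \pi}{16384}.$$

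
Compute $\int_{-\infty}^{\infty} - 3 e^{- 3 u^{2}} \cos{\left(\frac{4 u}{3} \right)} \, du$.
$- \frac{\sqrt{3} \sqrt{\pi}}{e^{\frac{4}{27}}}$

Let $b$ denote the cosine frequency and define $I(b) = \int_{-\infty}^{\infty} - 3 e^{- 3 u^{2}} \cos{\left(b u \right)} \, du$.

Differentiating under the integral sign,
$$I'(b) = \int_{-\infty}^{\infty} 3 u e^{- 3 u^{2}} \sin{\left(b u \right)} \, du.$$

Integrate $\int_{-\infty}^{\infty} u \sin(b u)\, e^{- 3 u^{2}}\, du$ by parts with $w = \sin(b u)$ and $dv = u\, e^{- 3 u^{2}}\, du$, giving $v = - \frac{e^{- 3 u^{2}}}{6}$. The boundary term vanishes and
$$\int_{-\infty}^{\infty} u \sin(b u)\, e^{- 3 u^{2}}\, du = \frac{b}{6} \int_{-\infty}^{\infty} \cos(b u)\, e^{- 3 u^{2}}\, du,$$
so $I'(b) = - \frac{b}{6}\, I(b)$.

This is a separable first-order ODE; solving with the initial condition $I(0) = \int_{-\infty}^{\infty} - 3 e^{- 3 u^{2}}\,du = - \sqrt{3} \sqrt{\pi}$ gives
$$I(b) = - \sqrt{3} \sqrt{\pi} e^{- \frac{b^{2}}{12}}.$$

Setting $b = \frac{4}{3}$:
$$I = - \frac{\sqrt{3} \sqrt{\pi}}{e^{\frac{4}{27}}}.$$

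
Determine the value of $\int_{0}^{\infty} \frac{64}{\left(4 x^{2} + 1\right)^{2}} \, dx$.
$8 \pi$

Recall the elementary integral
$$J(a) = \int_{0}^{\infty} \frac{4}{a^{2} + x^{2}} \, dx = \frac{2 \pi}{a}.$$

Differentiating under the integral sign with respect to $a$,
$$\frac{dJ}{da} = \int_{0}^{\infty} - \frac{8 a}{\left(a^{2} + x^{2}\right)^{2}} \, dx = - \frac{2 \pi}{a^{2}},$$
so $\int_{0}^{\infty} \frac{4}{\left(a^{2} + x^{2}\right)^{2}} \, dx = \frac{\pi}{a^{3}}$.

Setting $a = \frac{1}{2}$:
$$I = 8 \pi.$$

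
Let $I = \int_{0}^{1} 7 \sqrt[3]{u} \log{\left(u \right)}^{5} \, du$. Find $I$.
$- \frac{76545}{512}$

Start from the elementary integral
$$J(a) = \int_{0}^{1} 7 u^{a} \, du = \frac{7}{a + 1}.$$

Differentiating under the integral sign brings down a factor of $\ln u$:
$$\frac{dJ}{da} = \int_{0}^{1} 7 u^{a} \log{\left(u \right)} \, du = - \frac{7}{\left(a + 1\right)^{2}}.$$

Repeating $5$ times in total — each differentiation brings down another $\ln u$ — gives
$$\frac{d^{5}J}{da^{5}} = \int_{0}^{1} 7 u^{a} \log{\left(u \right)}^{5} \, du = - \frac{840}{\left(a + 1\right)^{6}},$$
and the integrand here is exactly the target integrand, so $I = - \frac{840}{\left(a + 1\right)^{6}}$.

Setting $a = \frac{1}{3}$:
$$I = - \frac{76545}{512}.$$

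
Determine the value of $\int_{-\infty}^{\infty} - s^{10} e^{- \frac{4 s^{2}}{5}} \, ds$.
$- \frac{2953125 \sqrt{5} \sqrt{\pi}}{65536}$

Consider the simpler parametrised integral
$$J(a) = \int_{-\infty}^{\infty} - e^{- a s^{2}} \, ds = - \frac{\sqrt{\pi}}{\sqrt{a}}.$$

Differentiating under the integral sign brings down a factor of $(-s^2)$:
$$\frac{dJ}{da} = \int_{-\infty}^{\infty} s^{2} e^{- a s^{2}} \, ds = \frac{\sqrt{\pi}}{2 a^{\frac{3}{2}}}.$$

Repeating $5$ times in total — each differentiation brings down another $(-s^2)$ — gives
$$\frac{d^{5}J}{da^{5}} = \int_{-\infty}^{\infty} s^{10} e^{- a s^{2}} \, ds = \frac{945 \sqrt{\pi}}{32 a^{\frac{11}{2}}},$$
and the integrand here is $(-1)^{5}$ times the target integrand, so $I = (-1)^{5}\,\frac{d^{5}J}{da^{5}} = - \frac{945 \sqrt{\pi}}{32 a^{\frac{11}{2}}}$.

Setting $a = \frac{4}{5}$:
$$I = - \frac{2953125 \sqrt{5} \sqrt{\pi}}{65536}.$$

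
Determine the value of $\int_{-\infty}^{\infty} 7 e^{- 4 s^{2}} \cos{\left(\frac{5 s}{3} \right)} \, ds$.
$\frac{7 \sqrt{\pi}}{2 e^{\frac{25}{144}}}$

Let $b$ denote the cosine frequency and define $I(b) = \int_{-\infty}^{\infty} 7 e^{- 4 s^{2}} \cos{\left(b s \right)} \, ds$.

Differentiating under the integral sign,
$$I'(b) = \int_{-\infty}^{\infty} - 7 s e^{- 4 s^{2}} \sin{\left(b s \right)} \, ds.$$

Integrate $\int_{-\infty}^{\infty} s \sin(b s)\, e^{- 4 s^{2}}\, ds$ by parts with $u = \sin(b s)$ and $dv = s\, e^{- 4 s^{2}}\, ds$, giving $v = - \frac{e^{- 4 s^{2}}}{8}$. The boundary term vanishes and
$$\int_{-\infty}^{\infty} s \sin(b s)\, e^{- 4 s^{2}}\, ds = \frac{b}{8} \int_{-\infty}^{\infty} \cos(b s)\, e^{- 4 s^{2}}\, ds,$$
so $I'(b) = - \frac{b}{8}\, I(b)$.

This is a separable first-order ODE; solving with the initial condition $I(0) = \int_{-\infty}^{\infty} 7 e^{- 4 s^{2}}\,ds = \frac{7 \sqrt{\pi}}{2}$ gives
$$I(b) = \frac{7 \sqrt{\pi} e^{- \frac{b^{2}}{16}}}{2}.$$

Setting $b = \frac{5}{3}$:
$$I = \frac{7 \sqrt{\pi}}{2 e^{\frac{25}{144}}}.$$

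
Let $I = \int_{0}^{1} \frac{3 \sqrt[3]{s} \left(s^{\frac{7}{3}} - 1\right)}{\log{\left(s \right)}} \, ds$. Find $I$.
$- \log{\left(\frac{64}{1331} \right)}$

Consider the one-parameter family: let $I(a) = \int_{0}^{1} \frac{3 \left(s^{\frac{8}{3}} - s^{a}\right)}{\log{\left(s \right)}} \, ds$.

Since $\dfrac{\partial}{\partial a}\,s^{a} = s^{a} \ln s$, the $\ln s$ in the denominator cancels and
$$\frac{dI}{da} = \int_{0}^{1} -3 s^{a} \, ds = -3 \left[\frac{s^{a+1}}{a+1}\right]_0^1 = - \frac{3}{a + 1}.$$

Integrating with respect to $a$ gives $I(a) = - \log{\left(\frac{27 \left(a + 1\right)^{3}}{1331} \right)} + C$.

At $a = \frac{8}{3}$ the integrand is identically $0$, so $I(\frac{8}{3}) = 0$. The closed form gives $0$, hence $C = 0$.

Setting $a = \frac{1}{3}$:
$$I = - \log{\left(\frac{64}{1331} \right)}.$$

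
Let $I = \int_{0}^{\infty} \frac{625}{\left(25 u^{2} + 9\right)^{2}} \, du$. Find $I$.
$\frac{125 \pi}{108}$

Recall the elementary integral
$$J(a) = \int_{0}^{\infty} \frac{1}{a^{2} + u^{2}} \, du = \frac{\pi}{2 a}.$$

Differentiating under the integral sign with respect to $a$,
$$\frac{dJ}{da} = \int_{0}^{\infty} - \frac{2 a}{\left(a^{2} + u^{2}\right)^{2}} \, du = - \frac{\pi}{2 a^{2}},$$
so $\int_{0}^{\infty} \frac{1}{\left(a^{2} + u^{2}\right)^{2}} \, du = \frac{\pi}{4 a^{3}}$.

Setting $a = \frac{3}{5}$:
$$I = \frac{125 \pi}{108}.$$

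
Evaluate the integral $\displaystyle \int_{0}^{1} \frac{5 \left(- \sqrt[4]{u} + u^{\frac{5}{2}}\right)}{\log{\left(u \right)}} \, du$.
$- \log{\left(\frac{3125}{537824} \right)}$

Replace the exponent $\frac{1}{4}$ by a parameter $a$: let $I(a) = \int_{0}^{1} \frac{5 \left(u^{\frac{5}{2}} - u^{a}\right)}{\log{\left(u \right)}} \, du$.

Since $\dfrac{\partial}{\partial a}\,u^{a} = u^{a} \ln u$, the $\ln u$ in the denominator cancels and
$$\frac{dI}{da} = \int_{0}^{1} -5 u^{a} \, du = -5 \left[\frac{u^{a+1}}{a+1}\right]_0^1 = - \frac{5}{a + 1}.$$

Integrating with respect to $a$ gives $I(a) = - \log{\left(\frac{32 \left(a + 1\right)^{5}}{16807} \right)} + C$.

At $a = \frac{5}{2}$ the integrand is identically $0$, so $I(\frac{5}{2}) = 0$. The closed form gives $0$, hence $C = 0$.

Setting $a = \frac{1}{4}$:
$$I = - \log{\left(\frac{3125}{537824} \right)}.$$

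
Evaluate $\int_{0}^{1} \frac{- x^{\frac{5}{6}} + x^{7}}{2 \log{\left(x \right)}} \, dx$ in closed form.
$\log{\left(\frac{4 \sqrt{33}}{11} \right)}$

Introduce a parameter $a$ in the exponent: let $I(a) = \int_{0}^{1} \frac{x^{7} - x^{a}}{2 \log{\left(x \right)}} \, dx$.

Since $\dfrac{\partial}{\partial a}\,x^{a} = x^{a} \ln x$, the $\ln x$ in the denominator cancels and
$$\frac{dI}{da} = \int_{0}^{1} - \frac{1}{2} x^{a} \, dx = - \frac{1}{2} \left[\frac{x^{a+1}}{a+1}\right]_0^1 = - \frac{1}{2 a + 2}.$$

Integrating with respect to $a$ gives $I(a) = - \frac{\log{\left(a + 1 \right)}}{2} + \frac{3 \log{\left(2 \right)}}{2} + C$.

At $a = 7$ the integrand is identically $0$, so $I(7) = 0$. The closed form gives $0$, hence $C = 0$.

Setting $a = \frac{5}{6}$:
$$I = \log{\left(\frac{4 \sqrt{33}}{11} \right)}.$$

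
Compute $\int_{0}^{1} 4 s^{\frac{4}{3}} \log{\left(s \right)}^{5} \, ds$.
$- \frac{349920}{117649}$

Begin with the known integral
$$J(a) = \int_{0}^{1} 4 s^{a} \, ds = \frac{4}{a + 1}.$$

Differentiating under the integral sign brings down a factor of $\ln s$:
$$\frac{dJ}{da} = \int_{0}^{1} 4 s^{a} \log{\left(s \right)} \, ds = - \frac{4}{\left(a + 1\right)^{2}}.$$

Repeating $5$ times in total — each differentiation brings down another $\ln s$ — gives
$$\frac{d^{5}J}{da^{5}} = \int_{0}^{1} 4 s^{a} \log{\left(s \right)}^{5} \, ds = - \frac{480}{\left(a + 1\right)^{6}},$$
and the integrand here is exactly the target integrand, so $I = - \frac{480}{\left(a + 1\right)^{6}}$.

Setting $a = \frac{4}{3}$:
$$I = - \frac{349920}{117649}.$$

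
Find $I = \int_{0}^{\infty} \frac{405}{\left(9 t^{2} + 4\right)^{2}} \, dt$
$\frac{135 \pi}{32}$

Recall the elementary integral
$$J(a) = \int_{0}^{\infty} \frac{5}{a^{2} + t^{2}} \, dt = \frac{5 \pi}{2 a}.$$

Differentiating under the integral sign with respect to $a$,
$$\frac{dJ}{da} = \int_{0}^{\infty} - \frac{10 a}{\left(a^{2} + t^{2}\right)^{2}} \, dt = - \frac{5 \pi}{2 a^{2}},$$
so $\int_{0}^{\infty} \frac{5}{\left(a^{2} + t^{2}\right)^{2}} \, dt = \frac{5 \pi}{4 a^{3}}$.

Setting $a = \frac{2}{3}$:
$$I = \frac{135 \pi}{32}.$$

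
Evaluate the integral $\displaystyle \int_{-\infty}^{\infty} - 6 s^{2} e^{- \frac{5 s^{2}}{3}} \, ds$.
$- \frac{9 \sqrt{15} \sqrt{\pi}}{25}$

Consider the simpler parametrised integral
$$J(a) = \int_{-\infty}^{\infty} - 6 e^{- a s^{2}} \, ds = - \frac{6 \sqrt{\pi}}{\sqrt{a}}.$$

Differentiating under the integral sign brings down a factor of $(-s^2)$:
$$\frac{dJ}{da} = \int_{-\infty}^{\infty} 6 s^{2} e^{- a s^{2}} \, ds = \frac{3 \sqrt{\pi}}{a^{\frac{3}{2}}}.$$

The integral on the left is $-I$, so $I = - \frac{3 \sqrt{\pi}}{a^{\frac{3}{2}}}$.

Setting $a = \frac{5}{3}$:
$$I = - \frac{9 \sqrt{15} \sqrt{\pi}}{25}.$$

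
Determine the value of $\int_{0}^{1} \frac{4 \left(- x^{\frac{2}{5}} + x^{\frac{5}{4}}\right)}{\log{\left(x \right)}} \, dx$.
$\log{\left(\frac{4100625}{614656} \right)}$

Replace the exponent $\frac{5}{4}$ by a parameter $a$: let $I(a) = \int_{0}^{1} \frac{4 \left(- x^{\frac{2}{5}} + x^{a}\right)}{\log{\left(x \right)}} \, dx$.

Since $\dfrac{\partial}{\partial a}\,x^{a} = x^{a} \ln x$, the $\ln x$ in the denominator cancels and
$$\frac{dI}{da} = \int_{0}^{1} 4 x^{a} \, dx = 4 \left[\frac{x^{a+1}}{a+1}\right]_0^1 = \frac{4}{a + 1}.$$

Integrating with respect to $a$ gives $I(a) = \log{\left(\frac{625 \left(a + 1\right)^{4}}{2401} \right)} + C$.

At $a = \frac{2}{5}$ the integrand is identically $0$, so $I(\frac{2}{5}) = 0$. The closed form gives $0$, hence $C = 0$.

Setting $a = \frac{5}{4}$:
$$I = \log{\left(\frac{4100625}{614656} \right)}.$$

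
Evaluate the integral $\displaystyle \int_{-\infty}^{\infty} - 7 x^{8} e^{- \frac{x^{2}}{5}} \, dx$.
$- \frac{459375 \sqrt{5} \sqrt{\pi}}{16}$

Consider the simpler parametrised integral
$$J(a) = \int_{-\infty}^{\infty} - 7 e^{- a x^{2}} \, dx = - \frac{7 \sqrt{\pi}}{\sqrt{a}}.$$

Differentiating under the integral sign brings down a factor of $(-x^2)$:
$$\frac{dJ}{da} = \int_{-\infty}^{\infty} 7 x^{2} e^{- a x^{2}} \, dx = \frac{7 \sqrt{\pi}}{2 a^{\frac{3}{2}}}.$$

Repeating $4$ times in total — each differentiation brings down another $(-x^2)$ — gives
$$\frac{d^{4}J}{da^{4}} = \int_{-\infty}^{\infty} - 7 x^{8} e^{- a x^{2}} \, dx = - \frac{735 \sqrt{\pi}}{16 a^{\frac{9}{2}}},$$
and the integrand here is exactly the target integrand, so $I = - \frac{735 \sqrt{\pi}}{16 a^{\frac{9}{2}}}$.

Setting $a = \frac{1}{5}$:
$$I = - \frac{459375 \sqrt{5} \sqrt{\pi}}{16}.$$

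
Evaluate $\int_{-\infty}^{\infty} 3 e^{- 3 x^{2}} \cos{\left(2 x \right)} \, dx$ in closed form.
$\frac{\sqrt{3} \sqrt{\pi}}{e^{\frac{1}{3}}}$

Define $I(b) = \int_{-\infty}^{\infty} 3 e^{- 3 x^{2}} \cos{\left(b x \right)} \, dx$.

Differentiating under the integral sign,
$$I'(b) = \int_{-\infty}^{\infty} - 3 x e^{- 3 x^{2}} \sin{\left(b x \right)} \, dx.$$

Integrate $\int_{-\infty}^{\infty} x \sin(b x)\, e^{- 3 x^{2}}\, dx$ by parts with $u = \sin(b x)$ and $dv = x\, e^{- 3 x^{2}}\, dx$, giving $v = - \frac{e^{- 3 x^{2}}}{6}$. The boundary term vanishes and
$$\int_{-\infty}^{\infty} x \sin(b x)\, e^{- 3 x^{2}}\, dx = \frac{b}{6} \int_{-\infty}^{\infty} \cos(b x)\, e^{- 3 x^{2}}\, dx,$$
so $I'(b) = - \frac{b}{6}\, I(b)$.

This is a separable first-order ODE; solving with the initial condition $I(0) = \int_{-\infty}^{\infty} 3 e^{- 3 x^{2}}\,dx = \sqrt{3} \sqrt{\pi}$ gives
$$I(b) = \sqrt{3} \sqrt{\pi} e^{- \frac{b^{2}}{12}}.$$

Setting $b = 2$:
$$I = \frac{\sqrt{3} \sqrt{\pi}}{e^{\frac{1}{3}}}.$$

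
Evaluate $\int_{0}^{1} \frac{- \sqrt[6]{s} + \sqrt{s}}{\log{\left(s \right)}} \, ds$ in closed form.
$\log{\left(\frac{9}{7} \right)}$

Consider the one-parameter family: let $I(a) = \int_{0}^{1} \frac{- \sqrt[6]{s} + s^{a}}{\log{\left(s \right)}} \, ds$.

Since $\dfrac{\partial}{\partial a}\,s^{a} = s^{a} \ln s$, the $\ln s$ in the denominator cancels and
$$\frac{dI}{da} = \int_{0}^{1} s^{a} \, ds = \left[\frac{s^{a+1}}{a+1}\right]_0^1 = \frac{1}{a + 1}.$$

Integrating with respect to $a$ gives $I(a) = \log{\left(\frac{6 a}{7} + \frac{6}{7} \right)} + C$.

At $a = \frac{1}{6}$ the integrand is identically $0$, so $I(\frac{1}{6}) = 0$. The closed form gives $0$, hence $C = 0$.

Setting $a = \frac{1}{2}$:
$$I = \log{\left(\frac{9}{7} \right)}.$$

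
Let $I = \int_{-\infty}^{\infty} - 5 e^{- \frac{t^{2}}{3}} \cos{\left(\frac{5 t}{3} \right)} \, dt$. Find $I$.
$- \frac{5 \sqrt{3} \sqrt{\pi}}{e^{\frac{25}{12}}}$

Define $I(b) = \int_{-\infty}^{\infty} - 5 e^{- \frac{t^{2}}{3}} \cos{\left(b t \right)} \, dt$.

Differentiating under the integral sign,
$$I'(b) = \int_{-\infty}^{\infty} 5 t e^{- \frac{t^{2}}{3}} \sin{\left(b t \right)} \, dt.$$

Integrate $\int_{-\infty}^{\infty} t \sin(b t)\, e^{- \frac{t^{2}}{3}}\, dt$ by parts with $u = \sin(b t)$ and $dv = t\, e^{- \frac{t^{2}}{3}}\, dt$, giving $v = - \frac{3 e^{- \frac{t^{2}}{3}}}{2}$. The boundary term vanishes and
$$\int_{-\infty}^{\infty} t \sin(b t)\, e^{- \frac{t^{2}}{3}}\, dt = \frac{3 b}{2} \int_{-\infty}^{\infty} \cos(b t)\, e^{- \frac{t^{2}}{3}}\, dt,$$
so $I'(b) = - \frac{3 b}{2}\, I(b)$.

This is a separable first-order ODE; solving with the initial condition $I(0) = \int_{-\infty}^{\infty} - 5 e^{- \frac{t^{2}}{3}}\,dt = - 5 \sqrt{3} \sqrt{\pi}$ gives
$$I(b) = - 5 \sqrt{3} \sqrt{\pi} e^{- \frac{3 b^{2}}{4}}.$$

Setting $b = \frac{5}{3}$:
$$I = - \frac{5 \sqrt{3} \sqrt{\pi}}{e^{\frac{25}{12}}}.$$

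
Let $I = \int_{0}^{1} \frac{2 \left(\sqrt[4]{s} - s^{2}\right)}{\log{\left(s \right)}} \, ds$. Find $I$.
$\log{\left(\frac{25}{144} \right)}$

Introduce a parameter $a$ in the exponent: let $I(a) = \int_{0}^{1} \frac{2 \left(- s^{2} + s^{a}\right)}{\log{\left(s \right)}} \, ds$.

Since $\dfrac{\partial}{\partial a}\,s^{a} = s^{a} \ln s$, the $\ln s$ in the denominator cancels and
$$\frac{dI}{da} = \int_{0}^{1} 2 s^{a} \, ds = 2 \left[\frac{s^{a+1}}{a+1}\right]_0^1 = \frac{2}{a + 1}.$$

Integrating with respect to $a$ gives $I(a) = \log{\left(\frac{\left(a + 1\right)^{2}}{9} \right)} + C$.

At $a = 2$ the integrand is identically $0$, so $I(2) = 0$. The closed form gives $0$, hence $C = 0$.

Setting $a = \frac{1}{4}$:
$$I = \log{\left(\frac{25}{144} \right)}.$$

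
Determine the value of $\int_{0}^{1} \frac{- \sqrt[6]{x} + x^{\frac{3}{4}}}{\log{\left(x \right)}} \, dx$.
$- \log{\left(2 \right)} + \log{\left(3 \right)}$

Introduce a parameter $a$ in the exponent: let $I(a) = \int_{0}^{1} \frac{x^{\frac{3}{4}} - x^{a}}{\log{\left(x \right)}} \, dx$.

Since $\dfrac{\partial}{\partial a}\,x^{a} = x^{a} \ln x$, the $\ln x$ in the denominator cancels and
$$\frac{dI}{da} = \int_{0}^{1} -1 x^{a} \, dx = -1 \left[\frac{x^{a+1}}{a+1}\right]_0^1 = - \frac{1}{a + 1}.$$

Integrating with respect to $a$ gives $I(a) = - \log{\left(\frac{4 a}{7} + \frac{4}{7} \right)} + C$.

At $a = \frac{3}{4}$ the integrand is identically $0$, so $I(\frac{3}{4}) = 0$. The closed form gives $0$, hence $C = 0$.

Setting $a = \frac{1}{6}$:
$$I = - \log{\left(2 \right)} + \log{\left(3 \right)}.$$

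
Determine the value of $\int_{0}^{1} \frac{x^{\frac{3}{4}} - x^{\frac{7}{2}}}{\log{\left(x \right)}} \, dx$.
$\log{\left(\frac{7}{18} \right)}$

Introduce a parameter $a$ in the exponent: let $I(a) = \int_{0}^{1} \frac{- x^{\frac{7}{2}} + x^{a}}{\log{\left(x \right)}} \, dx$.

Since $\dfrac{\partial}{\partial a}\,x^{a} = x^{a} \ln x$, the $\ln x$ in the denominator cancels and
$$\frac{dI}{da} = \int_{0}^{1} x^{a} \, dx = \left[\frac{x^{a+1}}{a+1}\right]_0^1 = \frac{1}{a + 1}.$$

Integrating with respect to $a$ gives $I(a) = \log{\left(\frac{2 a}{9} + \frac{2}{9} \right)} + C$.

At $a = \frac{7}{2}$ the integrand is identically $0$, so $I(\frac{7}{2}) = 0$. The closed form gives $0$, hence $C = 0$.

Setting $a = \frac{3}{4}$:
$$I = \log{\left(\frac{7}{18} \right)}.$$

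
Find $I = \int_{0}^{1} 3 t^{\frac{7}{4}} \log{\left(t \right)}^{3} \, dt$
$- \frac{4608}{14641}$

Consider the simpler parametrised integral
$$J(a) = \int_{0}^{1} 3 t^{a} \, dt = \frac{3}{a + 1}.$$

Differentiating under the integral sign brings down a factor of $\ln t$:
$$\frac{dJ}{da} = \int_{0}^{1} 3 t^{a} \log{\left(t \right)} \, dt = - \frac{3}{\left(a + 1\right)^{2}}.$$

Repeating $3$ times in total — each differentiation brings down another $\ln t$ — gives
$$\frac{d^{3}J}{da^{3}} = \int_{0}^{1} 3 t^{a} \log{\left(t \right)}^{3} \, dt = - \frac{18}{\left(a + 1\right)^{4}},$$
and the integrand here is exactly the target integrand, so $I = - \frac{18}{\left(a + 1\right)^{4}}$.

Setting $a = \frac{7}{4}$:
$$I = - \frac{4608}{14641}.$$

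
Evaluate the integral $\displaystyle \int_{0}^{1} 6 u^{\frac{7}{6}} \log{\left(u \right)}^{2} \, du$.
$\frac{2592}{2197}$

Consider the simpler parametrised integral
$$J(a) = \int_{0}^{1} 6 u^{a} \, du = \frac{6}{a + 1}.$$

Differentiating under the integral sign brings down a factor of $\ln u$:
$$\frac{dJ}{da} = \int_{0}^{1} 6 u^{a} \log{\left(u \right)} \, du = - \frac{6}{\left(a + 1\right)^{2}}.$$

Repeating twice in total — each differentiation brings down another $\ln u$ — gives
$$\frac{d^{2}J}{da^{2}} = \int_{0}^{1} 6 u^{a} \log{\left(u \right)}^{2} \, du = \frac{12}{\left(a + 1\right)^{3}},$$
and the integrand here is exactly the target integrand, so $I = \frac{12}{\left(a + 1\right)^{3}}$.

Setting $a = \frac{7}{6}$:
$$I = \frac{2592}{2197}.$$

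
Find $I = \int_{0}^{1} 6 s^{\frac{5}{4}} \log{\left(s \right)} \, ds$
$- \frac{32}{27}$

Consider the simpler parametrised integral
$$J(a) = \int_{0}^{1} 6 s^{a} \, ds = \frac{6}{a + 1}.$$

Differentiating under the integral sign brings down a factor of $\ln s$:
$$\frac{dJ}{da} = \int_{0}^{1} 6 s^{a} \log{\left(s \right)} \, ds = - \frac{6}{\left(a + 1\right)^{2}}.$$

The integral on the left is $I$, so $I = - \frac{6}{\left(a + 1\right)^{2}}$.

Setting $a = \frac{5}{4}$:
$$I = - \frac{32}{27}.$$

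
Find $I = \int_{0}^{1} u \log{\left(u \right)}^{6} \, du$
$\frac{45}{8}$

Start from the elementary integral
$$J(a) = \int_{0}^{1} u^{a} \, du = \frac{1}{a + 1}.$$

Differentiating under the integral sign brings down a factor of $\ln u$:
$$\frac{dJ}{da} = \int_{0}^{1} u^{a} \log{\left(u \right)} \, du = - \frac{1}{\left(a + 1\right)^{2}}.$$

Repeating $6$ times in total — each differentiation brings down another $\ln u$ — gives
$$\frac{d^{6}J}{da^{6}} = \int_{0}^{1} u^{a} \log{\left(u \right)}^{6} \, du = \frac{720}{\left(a + 1\right)^{7}},$$
and the integrand here is exactly the target integrand, so $I = \frac{720}{\left(a + 1\right)^{7}}$.

Setting $a = 1$:
$$I = \frac{45}{8}.$$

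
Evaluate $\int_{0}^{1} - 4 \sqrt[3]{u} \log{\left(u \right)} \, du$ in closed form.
$\frac{9}{4}$

Begin with the known integral
$$J(a) = \int_{0}^{1} - 4 u^{a} \, du = - \frac{4}{a + 1}.$$

Differentiating under the integral sign brings down a factor of $\ln u$:
$$\frac{dJ}{da} = \int_{0}^{1} - 4 u^{a} \log{\left(u \right)} \, du = \frac{4}{\left(a + 1\right)^{2}}.$$

The integral on the left is $I$, so $I = \frac{4}{\left(a + 1\right)^{2}}$.

Setting $a = \frac{1}{3}$:
$$I = \frac{9}{4}.$$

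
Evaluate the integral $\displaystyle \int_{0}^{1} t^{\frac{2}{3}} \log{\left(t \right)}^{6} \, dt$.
$\frac{314928}{15625}$

Start from the elementary integral
$$J(a) = \int_{0}^{1} t^{a} \, dt = \frac{1}{a + 1}.$$

Differentiating under the integral sign brings down a factor of $\ln t$:
$$\frac{dJ}{da} = \int_{0}^{1} t^{a} \log{\left(t \right)} \, dt = - \frac{1}{\left(a + 1\right)^{2}}.$$

Repeating $6$ times in total — each differentiation brings down another $\ln t$ — gives
$$\frac{d^{6}J}{da^{6}} = \int_{0}^{1} t^{a} \log{\left(t \right)}^{6} \, dt = \frac{720}{\left(a + 1\right)^{7}},$$
and the integrand here is exactly the target integrand, so $I = \frac{720}{\left(a + 1\right)^{7}}$.

Setting $a = \frac{2}{3}$:
$$I = \frac{314928}{15625}.$$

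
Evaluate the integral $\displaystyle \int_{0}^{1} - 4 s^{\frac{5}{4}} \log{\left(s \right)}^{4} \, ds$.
$- \frac{32768}{19683}$

Begin with the known integral
$$J(a) = \int_{0}^{1} - 4 s^{a} \, ds = - \frac{4}{a + 1}.$$

Differentiating under the integral sign brings down a factor of $\ln s$:
$$\frac{dJ}{da} = \int_{0}^{1} - 4 s^{a} \log{\left(s \right)} \, ds = \frac{4}{\left(a + 1\right)^{2}}.$$

Repeating $4$ times in total — each differentiation brings down another $\ln s$ — gives
$$\frac{d^{4}J}{da^{4}} = \int_{0}^{1} - 4 s^{a} \log{\left(s \right)}^{4} \, ds = - \frac{96}{\left(a + 1\right)^{5}},$$
and the integrand here is exactly the target integrand, so $I = - \frac{96}{\left(a + 1\right)^{5}}$.

Setting $a = \frac{5}{4}$:
$$I = - \frac{32768}{19683}.$$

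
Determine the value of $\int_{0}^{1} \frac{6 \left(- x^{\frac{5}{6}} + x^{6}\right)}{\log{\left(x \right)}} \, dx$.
$\log{\left(\frac{5489031744}{1771561} \right)}$

Replace the exponent $\frac{5}{6}$ by a parameter $a$: let $I(a) = \int_{0}^{1} \frac{6 \left(x^{6} - x^{a}\right)}{\log{\left(x \right)}} \, dx$.

Since $\dfrac{\partial}{\partial a}\,x^{a} = x^{a} \ln x$, the $\ln x$ in the denominator cancels and
$$\frac{dI}{da} = \int_{0}^{1} -6 x^{a} \, dx = -6 \left[\frac{x^{a+1}}{a+1}\right]_0^1 = - \frac{6}{a + 1}.$$

Integrating with respect to $a$ gives $I(a) = \log{\left(\frac{117649}{\left(a + 1\right)^{6}} \right)} + C$.

At $a = 6$ the integrand is identically $0$, so $I(6) = 0$. The closed form gives $0$, hence $C = 0$.

Setting $a = \frac{5}{6}$:
$$I = \log{\left(\frac{5489031744}{1771561} \right)}.$$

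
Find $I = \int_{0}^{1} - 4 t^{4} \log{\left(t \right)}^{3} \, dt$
$\frac{24}{625}$

Start from the elementary integral
$$J(a) = \int_{0}^{1} - 4 t^{a} \, dt = - \frac{4}{a + 1}.$$

Differentiating under the integral sign brings down a factor of $\ln t$:
$$\frac{dJ}{da} = \int_{0}^{1} - 4 t^{a} \log{\left(t \right)} \, dt = \frac{4}{\left(a + 1\right)^{2}}.$$

Repeating $3$ times in total — each differentiation brings down another $\ln t$ — gives
$$\frac{d^{3}J}{da^{3}} = \int_{0}^{1} - 4 t^{a} \log{\left(t \right)}^{3} \, dt = \frac{24}{\left(a + 1\right)^{4}},$$
and the integrand here is exactly the target integrand, so $I = \frac{24}{\left(a + 1\right)^{4}}$.

Setting $a = 4$:
$$I = \frac{24}{625}.$$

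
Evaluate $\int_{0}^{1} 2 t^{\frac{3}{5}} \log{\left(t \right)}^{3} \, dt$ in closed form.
$- \frac{1875}{1024}$

Consider the simpler parametrised integral
$$J(a) = \int_{0}^{1} 2 t^{a} \, dt = \frac{2}{a + 1}.$$

Differentiating under the integral sign brings down a factor of $\ln t$:
$$\frac{dJ}{da} = \int_{0}^{1} 2 t^{a} \log{\left(t \right)} \, dt = - \frac{2}{\left(a + 1\right)^{2}}.$$

Repeating $3$ times in total — each differentiation brings down another $\ln t$ — gives
$$\frac{d^{3}J}{da^{3}} = \int_{0}^{1} 2 t^{a} \log{\left(t \right)}^{3} \, dt = - \frac{12}{\left(a + 1\right)^{4}},$$
and the integrand here is exactly the target integrand, so $I = - \frac{12}{\left(a + 1\right)^{4}}$.

Setting $a = \frac{3}{5}$:
$$I = - \frac{1875}{1024}.$$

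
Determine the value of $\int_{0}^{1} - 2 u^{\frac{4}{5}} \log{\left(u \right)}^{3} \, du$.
$\frac{2500}{2187}$

Start from the elementary integral
$$J(a) = \int_{0}^{1} - 2 u^{a} \, du = - \frac{2}{a + 1}.$$

Differentiating under the integral sign brings down a factor of $\ln u$:
$$\frac{dJ}{da} = \int_{0}^{1} - 2 u^{a} \log{\left(u \right)} \, du = \frac{2}{\left(a + 1\right)^{2}}.$$

Repeating $3$ times in total — each differentiation brings down another $\ln u$ — gives
$$\frac{d^{3}J}{da^{3}} = \int_{0}^{1} - 2 u^{a} \log{\left(u \right)}^{3} \, du = \frac{12}{\left(a + 1\right)^{4}},$$
and the integrand here is exactly the target integrand, so $I = \frac{12}{\left(a + 1\right)^{4}}$.

Setting $a = \frac{4}{5}$:
$$I = \frac{2500}{2187}.$$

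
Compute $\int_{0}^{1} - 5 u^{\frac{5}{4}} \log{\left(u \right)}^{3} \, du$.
$\frac{2560}{2187}$

Start from the elementary integral
$$J(a) = \int_{0}^{1} - 5 u^{a} \, du = - \frac{5}{a + 1}.$$

Differentiating under the integral sign brings down a factor of $\ln u$:
$$\frac{dJ}{da} = \int_{0}^{1} - 5 u^{a} \log{\left(u \right)} \, du = \frac{5}{\left(a + 1\right)^{2}}.$$

Repeating $3$ times in total — each differentiation brings down another $\ln u$ — gives
$$\frac{d^{3}J}{da^{3}} = \int_{0}^{1} - 5 u^{a} \log{\left(u \right)}^{3} \, du = \frac{30}{\left(a + 1\right)^{4}},$$
and the integrand here is exactly the target integrand, so $I = \frac{30}{\left(a + 1\right)^{4}}$.

Setting $a = \frac{5}{4}$:
$$I = \frac{2560}{2187}.$$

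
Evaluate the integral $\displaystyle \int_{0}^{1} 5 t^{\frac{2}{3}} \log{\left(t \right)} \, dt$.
$- \frac{9}{5}$

Begin with the known integral
$$J(a) = \int_{0}^{1} 5 t^{a} \, dt = \frac{5}{a + 1}.$$

Differentiating under the integral sign brings down a factor of $\ln t$:
$$\frac{dJ}{da} = \int_{0}^{1} 5 t^{a} \log{\left(t \right)} \, dt = - \frac{5}{\left(a + 1\right)^{2}}.$$

The integral on the left is $I$, so $I = - \frac{5}{\left(a + 1\right)^{2}}$.

Setting $a = \frac{2}{3}$:
$$I = - \frac{9}{5}.$$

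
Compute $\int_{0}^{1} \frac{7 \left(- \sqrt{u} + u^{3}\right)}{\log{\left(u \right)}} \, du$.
$- \log{\left(\frac{2187}{2097152} \right)}$

Introduce a parameter $a$ in the exponent: let $I(a) = \int_{0}^{1} \frac{7 \left(u^{3} - u^{a}\right)}{\log{\left(u \right)}} \, du$.

Since $\dfrac{\partial}{\partial a}\,u^{a} = u^{a} \ln u$, the $\ln u$ in the denominator cancels and
$$\frac{dI}{da} = \int_{0}^{1} -7 u^{a} \, du = -7 \left[\frac{u^{a+1}}{a+1}\right]_0^1 = - \frac{7}{a + 1}.$$

Integrating with respect to $a$ gives $I(a) = - \log{\left(\frac{\left(a + 1\right)^{7}}{16384} \right)} + C$.

At $a = 3$ the integrand is identically $0$, so $I(3) = 0$. The closed form gives $0$, hence $C = 0$.

Setting $a = \frac{1}{2}$:
$$I = - \log{\left(\frac{2187}{2097152} \right)}.$$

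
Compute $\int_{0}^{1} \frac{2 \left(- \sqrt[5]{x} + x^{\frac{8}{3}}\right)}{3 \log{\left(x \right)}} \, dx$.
$\log{\left(\frac{\sqrt[3]{18} \cdot 55^{\frac{2}{3}}}{18} \right)}$

Introduce a parameter $a$ in the exponent: let $I(a) = \int_{0}^{1} \frac{2 \left(x^{\frac{8}{3}} - x^{a}\right)}{3 \log{\left(x \right)}} \, dx$.

Since $\dfrac{\partial}{\partial a}\,x^{a} = x^{a} \ln x$, the $\ln x$ in the denominator cancels and
$$\frac{dI}{da} = \int_{0}^{1} - \frac{2}{3} x^{a} \, dx = - \frac{2}{3} \left[\frac{x^{a+1}}{a+1}\right]_0^1 = - \frac{2}{3 a + 3}.$$

Integrating with respect to $a$ gives $I(a) = - \frac{2 \log{\left(a + 1 \right)}}{3} - \frac{2 \log{\left(3 \right)}}{3} + \frac{2 \log{\left(11 \right)}}{3} + C$.

At $a = \frac{8}{3}$ the integrand is identically $0$, so $I(\frac{8}{3}) = 0$. The closed form gives $0$, hence $C = 0$.

Setting $a = \frac{1}{5}$:
$$I = \log{\left(\frac{\sqrt[3]{18} \cdot 55^{\frac{2}{3}}}{18} \right)}.$$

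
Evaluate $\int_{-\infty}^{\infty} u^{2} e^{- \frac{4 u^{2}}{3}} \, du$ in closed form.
$\frac{3 \sqrt{3} \sqrt{\pi}}{16}$

Start from the elementary integral
$$J(a) = \int_{-\infty}^{\infty} e^{- a u^{2}} \, du = \frac{\sqrt{\pi}}{\sqrt{a}}.$$

Differentiating under the integral sign brings down a factor of $(-u^2)$:
$$\frac{dJ}{da} = \int_{-\infty}^{\infty} - u^{2} e^{- a u^{2}} \, du = - \frac{\sqrt{\pi}}{2 a^{\frac{3}{2}}}.$$

The integral on the left is $-I$, so $I = \frac{\sqrt{\pi}}{2 a^{\frac{3}{2}}}$.

Setting $a = \frac{4}{3}$:
$$I = \frac{3 \sqrt{3} \sqrt{\pi}}{16}.$$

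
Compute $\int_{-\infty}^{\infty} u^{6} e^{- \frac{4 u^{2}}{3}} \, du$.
$\frac{405 \sqrt{3} \sqrt{\pi}}{1024}$

Start from the elementary integral
$$J(a) = \int_{-\infty}^{\infty} e^{- a u^{2}} \, du = \frac{\sqrt{\pi}}{\sqrt{a}}.$$

Differentiating under the integral sign brings down a factor of $(-u^2)$:
$$\frac{dJ}{da} = \int_{-\infty}^{\infty} - u^{2} e^{- a u^{2}} \, du = - \frac{\sqrt{\pi}}{2 a^{\frac{3}{2}}}.$$

Repeating $3$ times in total — each differentiation brings down another $(-u^2)$ — gives
$$\frac{d^{3}J}{da^{3}} = \int_{-\infty}^{\infty} - u^{6} e^{- a u^{2}} \, du = - \frac{15 \sqrt{\pi}}{8 a^{\frac{7}{2}}},$$
and the integrand here is $(-1)^{3}$ times the target integrand, so $I = (-1)^{3}\,\frac{d^{3}J}{da^{3}} = \frac{15 \sqrt{\pi}}{8 a^{\frac{7}{2}}}$.

Setting $a = \frac{4}{3}$:
$$I = \frac{405 \sqrt{3} \sqrt{\pi}}{1024}.$$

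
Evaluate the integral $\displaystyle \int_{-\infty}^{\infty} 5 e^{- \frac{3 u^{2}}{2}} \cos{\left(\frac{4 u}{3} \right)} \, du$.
$\frac{5 \sqrt{6} \sqrt{\pi}}{3 e^{\frac{8}{27}}}$

Define $I(b) = \int_{-\infty}^{\infty} 5 e^{- \frac{3 u^{2}}{2}} \cos{\left(b u \right)} \, du$.

Differentiating under the integral sign,
$$I'(b) = \int_{-\infty}^{\infty} - 5 u e^{- \frac{3 u^{2}}{2}} \sin{\left(b u \right)} \, du.$$

Integrate $\int_{-\infty}^{\infty} u \sin(b u)\, e^{- \frac{3 u^{2}}{2}}\, du$ by parts with $w = \sin(b u)$ and $dv = u\, e^{- \frac{3 u^{2}}{2}}\, du$, giving $v = - \frac{e^{- \frac{3 u^{2}}{2}}}{3}$. The boundary term vanishes and
$$\int_{-\infty}^{\infty} u \sin(b u)\, e^{- \frac{3 u^{2}}{2}}\, du = \frac{b}{3} \int_{-\infty}^{\infty} \cos(b u)\, e^{- \frac{3 u^{2}}{2}}\, du,$$
so $I'(b) = - \frac{b}{3}\, I(b)$.

This is a separable first-order ODE; solving with the initial condition $I(0) = \int_{-\infty}^{\infty} 5 e^{- \frac{3 u^{2}}{2}}\,du = \frac{5 \sqrt{6} \sqrt{\pi}}{3}$ gives
$$I(b) = \frac{5 \sqrt{6} \sqrt{\pi} e^{- \frac{b^{2}}{6}}}{3}.$$

Setting $b = \frac{4}{3}$:
$$I = \frac{5 \sqrt{6} \sqrt{\pi}}{3 e^{\frac{8}{27}}}.$$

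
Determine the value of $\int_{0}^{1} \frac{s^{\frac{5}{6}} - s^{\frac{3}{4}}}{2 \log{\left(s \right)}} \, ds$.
$\log{\left(\frac{\sqrt{462}}{21} \right)}$

Introduce a parameter $a$ in the exponent: let $I(a) = \int_{0}^{1} \frac{s^{\frac{5}{6}} - s^{a}}{2 \log{\left(s \right)}} \, ds$.

Since $\dfrac{\partial}{\partial a}\,s^{a} = s^{a} \ln s$, the $\ln s$ in the denominator cancels and
$$\frac{dI}{da} = \int_{0}^{1} - \frac{1}{2} s^{a} \, ds = - \frac{1}{2} \left[\frac{s^{a+1}}{a+1}\right]_0^1 = - \frac{1}{2 a + 2}.$$

Integrating with respect to $a$ gives $I(a) = - \frac{\log{\left(a + 1 \right)}}{2} - \frac{\log{\left(6 \right)}}{2} + \frac{\log{\left(11 \right)}}{2} + C$.

At $a = \frac{5}{6}$ the integrand is identically $0$, so $I(\frac{5}{6}) = 0$. The closed form gives $0$, hence $C = 0$.

Setting $a = \frac{3}{4}$:
$$I = \log{\left(\frac{\sqrt{462}}{21} \right)}.$$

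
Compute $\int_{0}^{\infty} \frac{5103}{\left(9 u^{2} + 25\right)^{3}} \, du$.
$\frac{5103 \pi}{50000}$

Start from the standard arctangent integral
$$J(a) = \int_{0}^{\infty} \frac{7}{a^{2} + u^{2}} \, du = \frac{7 \pi}{2 a}.$$

Differentiating under the integral sign with respect to $a$,
$$\frac{dJ}{da} = \int_{0}^{\infty} - \frac{14 a}{\left(a^{2} + u^{2}\right)^{2}} \, du = - \frac{7 \pi}{2 a^{2}},$$
so $\int_{0}^{\infty} \frac{7}{\left(a^{2} + u^{2}\right)^{2}} \, du = \frac{7 \pi}{4 a^{3}}$.

Repeating — each differentiation of $1/(u^2+a^2)^j$ produces $-2ja/(u^2+a^2)^{j+1}$ — and dividing through by $-2ja$ at each step yields, after $2$ differentiations in total,
$$\int_{0}^{\infty} \frac{7}{\left(a^{2} + u^{2}\right)^{3}} \, du = \frac{21 \pi}{16 a^{5}}.$$

Setting $a = \frac{5}{3}$:
$$I = \frac{5103 \pi}{50000}.$$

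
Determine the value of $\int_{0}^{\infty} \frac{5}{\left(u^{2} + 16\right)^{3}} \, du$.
$\frac{15 \pi}{16384}$

Recall the elementary integral
$$J(a) = \int_{0}^{\infty} \frac{5}{a^{2} + u^{2}} \, du = \frac{5 \pi}{2 a}.$$

Differentiating under the integral sign with respect to $a$,
$$\frac{dJ}{da} = \int_{0}^{\infty} - \frac{10 a}{\left(a^{2} + u^{2}\right)^{2}} \, du = - \frac{5 \pi}{2 a^{2}},$$
so $\int_{0}^{\infty} \frac{5}{\left(a^{2} + u^{2}\right)^{2}} \, du = \frac{5 \pi}{4 a^{3}}$.

Repeating — each differentiation of $1/(u^2+a^2)^j$ produces $-2ja/(u^2+a^2)^{j+1}$ — and dividing through by $-2ja$ at each step yields, after $2$ differentiations in total,
$$\int_{0}^{\infty} \frac{5}{\left(a^{2} + u^{2}\right)^{3}} \, du = \frac{15 \pi}{16 a^{5}}.$$

Setting $a = 4$:
$$I = \frac{15 \pi}{16384}.$$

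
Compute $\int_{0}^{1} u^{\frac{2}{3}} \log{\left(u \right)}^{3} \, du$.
$- \frac{486}{625}$

Start from the elementary integral
$$J(a) = \int_{0}^{1} u^{a} \, du = \frac{1}{a + 1}.$$

Differentiating under the integral sign brings down a factor of $\ln u$:
$$\frac{dJ}{da} = \int_{0}^{1} u^{a} \log{\left(u \right)} \, du = - \frac{1}{\left(a + 1\right)^{2}}.$$

Repeating $3$ times in total — each differentiation brings down another $\ln u$ — gives
$$\frac{d^{3}J}{da^{3}} = \int_{0}^{1} u^{a} \log{\left(u \right)}^{3} \, du = - \frac{6}{\left(a + 1\right)^{4}},$$
and the integrand here is exactly the target integrand, so $I = - \frac{6}{\left(a + 1\right)^{4}}$.

Setting $a = \frac{2}{3}$:
$$I = - \frac{486}{625}.$$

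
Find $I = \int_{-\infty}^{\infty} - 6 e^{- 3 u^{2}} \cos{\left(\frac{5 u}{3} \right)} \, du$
$- \frac{2 \sqrt{3} \sqrt{\pi}}{e^{\frac{25}{108}}}$

Treat the cosine frequency as a parameter and define $I(b) = \int_{-\infty}^{\infty} - 6 e^{- 3 u^{2}} \cos{\left(b u \right)} \, du$.

Differentiating under the integral sign,
$$I'(b) = \int_{-\infty}^{\infty} 6 u e^{- 3 u^{2}} \sin{\left(b u \right)} \, du.$$

Integrate $\int_{-\infty}^{\infty} u \sin(b u)\, e^{- 3 u^{2}}\, du$ by parts with $w = \sin(b u)$ and $dv = u\, e^{- 3 u^{2}}\, du$, giving $v = - \frac{e^{- 3 u^{2}}}{6}$. The boundary term vanishes and
$$\int_{-\infty}^{\infty} u \sin(b u)\, e^{- 3 u^{2}}\, du = \frac{b}{6} \int_{-\infty}^{\infty} \cos(b u)\, e^{- 3 u^{2}}\, du,$$
so $I'(b) = - \frac{b}{6}\, I(b)$.

This is a separable first-order ODE; solving with the initial condition $I(0) = \int_{-\infty}^{\infty} - 6 e^{- 3 u^{2}}\,du = - 2 \sqrt{3} \sqrt{\pi}$ gives
$$I(b) = - 2 \sqrt{3} \sqrt{\pi} e^{- \frac{b^{2}}{12}}.$$

Setting $b = \frac{5}{3}$:
$$I = - \frac{2 \sqrt{3} \sqrt{\pi}}{e^{\frac{25}{108}}}.$$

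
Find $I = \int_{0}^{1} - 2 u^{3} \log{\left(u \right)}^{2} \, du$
$- \frac{1}{16}$

Consider the simpler parametrised integral
$$J(a) = \int_{0}^{1} - 2 u^{a} \, du = - \frac{2}{a + 1}.$$

Differentiating under the integral sign brings down a factor of $\ln u$:
$$\frac{dJ}{da} = \int_{0}^{1} - 2 u^{a} \log{\left(u \right)} \, du = \frac{2}{\left(a + 1\right)^{2}}.$$

Repeating twice in total — each differentiation brings down another $\ln u$ — gives
$$\frac{d^{2}J}{da^{2}} = \int_{0}^{1} - 2 u^{a} \log{\left(u \right)}^{2} \, du = - \frac{4}{\left(a + 1\right)^{3}},$$
and the integrand here is exactly the target integrand, so $I = - \frac{4}{\left(a + 1\right)^{3}}$.

Setting $a = 3$:
$$I = - \frac{1}{16}.$$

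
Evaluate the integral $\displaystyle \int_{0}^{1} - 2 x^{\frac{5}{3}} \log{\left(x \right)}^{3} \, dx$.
$\frac{243}{1024}$

Start from the elementary integral
$$J(a) = \int_{0}^{1} - 2 x^{a} \, dx = - \frac{2}{a + 1}.$$

Differentiating under the integral sign brings down a factor of $\ln x$:
$$\frac{dJ}{da} = \int_{0}^{1} - 2 x^{a} \log{\left(x \right)} \, dx = \frac{2}{\left(a + 1\right)^{2}}.$$

Repeating $3$ times in total — each differentiation brings down another $\ln x$ — gives
$$\frac{d^{3}J}{da^{3}} = \int_{0}^{1} - 2 x^{a} \log{\left(x \right)}^{3} \, dx = \frac{12}{\left(a + 1\right)^{4}},$$
and the integrand here is exactly the target integrand, so $I = \frac{12}{\left(a + 1\right)^{4}}$.

Setting $a = \frac{5}{3}$:
$$I = \frac{243}{1024}.$$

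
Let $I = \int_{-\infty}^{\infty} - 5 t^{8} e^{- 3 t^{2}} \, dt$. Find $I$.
$- \frac{175 \sqrt{3} \sqrt{\pi}}{1296}$

Begin with the known integral
$$J(a) = \int_{-\infty}^{\infty} - 5 e^{- a t^{2}} \, dt = - \frac{5 \sqrt{\pi}}{\sqrt{a}}.$$

Differentiating under the integral sign brings down a factor of $(-t^2)$:
$$\frac{dJ}{da} = \int_{-\infty}^{\infty} 5 t^{2} e^{- a t^{2}} \, dt = \frac{5 \sqrt{\pi}}{2 a^{\frac{3}{2}}}.$$

Repeating $4$ times in total — each differentiation brings down another $(-t^2)$ — gives
$$\frac{d^{4}J}{da^{4}} = \int_{-\infty}^{\infty} - 5 t^{8} e^{- a t^{2}} \, dt = - \frac{525 \sqrt{\pi}}{16 a^{\frac{9}{2}}},$$
and the integrand here is exactly the target integrand, so $I = - \frac{525 \sqrt{\pi}}{16 a^{\frac{9}{2}}}$.

Setting $a = 3$:
$$I = - \frac{175 \sqrt{3} \sqrt{\pi}}{1296}.$$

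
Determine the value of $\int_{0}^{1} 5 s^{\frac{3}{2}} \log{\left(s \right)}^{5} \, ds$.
$- \frac{1536}{625}$

Consider the simpler parametrised integral
$$J(a) = \int_{0}^{1} 5 s^{a} \, ds = \frac{5}{a + 1}.$$

Differentiating under the integral sign brings down a factor of $\ln s$:
$$\frac{dJ}{da} = \int_{0}^{1} 5 s^{a} \log{\left(s \right)} \, ds = - \frac{5}{\left(a + 1\right)^{2}}.$$

Repeating $5$ times in total — each differentiation brings down another $\ln s$ — gives
$$\frac{d^{5}J}{da^{5}} = \int_{0}^{1} 5 s^{a} \log{\left(s \right)}^{5} \, ds = - \frac{600}{\left(a + 1\right)^{6}},$$
and the integrand here is exactly the target integrand, so $I = - \frac{600}{\left(a + 1\right)^{6}}$.

Setting $a = \frac{3}{2}$:
$$I = - \frac{1536}{625}.$$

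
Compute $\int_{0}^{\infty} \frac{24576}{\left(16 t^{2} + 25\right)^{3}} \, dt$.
$\frac{1152 \pi}{3125}$

Start from the standard arctangent integral
$$J(a) = \int_{0}^{\infty} \frac{6}{a^{2} + t^{2}} \, dt = \frac{3 \pi}{a}.$$

Differentiating under the integral sign with respect to $a$,
$$\frac{dJ}{da} = \int_{0}^{\infty} - \frac{12 a}{\left(a^{2} + t^{2}\right)^{2}} \, dt = - \frac{3 \pi}{a^{2}},$$
so $\int_{0}^{\infty} \frac{6}{\left(a^{2} + t^{2}\right)^{2}} \, dt = \frac{3 \pi}{2 a^{3}}$.

Repeating — each differentiation of $1/(t^2+a^2)^j$ produces $-2ja/(t^2+a^2)^{j+1}$ — and dividing through by $-2ja$ at each step yields, after $2$ differentiations in total,
$$\int_{0}^{\infty} \frac{6}{\left(a^{2} + t^{2}\right)^{3}} \, dt = \frac{9 \pi}{8 a^{5}}.$$

Setting $a = \frac{5}{4}$:
$$I = \frac{1152 \pi}{3125}.$$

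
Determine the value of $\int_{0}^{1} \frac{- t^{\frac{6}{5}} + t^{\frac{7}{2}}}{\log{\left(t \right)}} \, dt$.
$\log{\left(\frac{45}{22} \right)}$

Introduce a parameter $a$ in the exponent: let $I(a) = \int_{0}^{1} \frac{- t^{\frac{6}{5}} + t^{a}}{\log{\left(t \right)}} \, dt$.

Since $\dfrac{\partial}{\partial a}\,t^{a} = t^{a} \ln t$, the $\ln t$ in the denominator cancels and
$$\frac{dI}{da} = \int_{0}^{1} t^{a} \, dt = \left[\frac{t^{a+1}}{a+1}\right]_0^1 = \frac{1}{a + 1}.$$

Integrating with respect to $a$ gives $I(a) = \log{\left(\frac{5 a}{11} + \frac{5}{11} \right)} + C$.

At $a = \frac{6}{5}$ the integrand is identically $0$, so $I(\frac{6}{5}) = 0$. The closed form gives $0$, hence $C = 0$.

Setting $a = \frac{7}{2}$:
$$I = \log{\left(\frac{45}{22} \right)}.$$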